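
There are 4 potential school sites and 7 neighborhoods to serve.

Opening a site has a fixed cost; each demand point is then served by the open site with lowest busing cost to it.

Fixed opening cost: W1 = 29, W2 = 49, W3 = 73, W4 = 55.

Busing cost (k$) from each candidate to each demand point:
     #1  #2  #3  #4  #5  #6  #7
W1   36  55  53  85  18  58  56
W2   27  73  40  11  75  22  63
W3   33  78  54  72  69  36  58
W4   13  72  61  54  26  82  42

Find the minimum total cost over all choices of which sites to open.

307

Open {W1, W2}: assign each demand point to its cheapest open site.
  #1→W2 27, #2→W1 55, #3→W2 40, #4→W2 11, #5→W1 18, #6→W2 22, #7→W1 56
  busing cost 229, fixed 78 → total 307.
Compare {W2, W4}: busing cost 226 + fixed 104 = 330.
Compare {W1, W2, W4}: busing cost 201 + fixed 133 = 334.
Compare {W2}: busing cost 311 + fixed 49 = 360.
All other subsets cost ≥ 330. Minimum total cost: 307.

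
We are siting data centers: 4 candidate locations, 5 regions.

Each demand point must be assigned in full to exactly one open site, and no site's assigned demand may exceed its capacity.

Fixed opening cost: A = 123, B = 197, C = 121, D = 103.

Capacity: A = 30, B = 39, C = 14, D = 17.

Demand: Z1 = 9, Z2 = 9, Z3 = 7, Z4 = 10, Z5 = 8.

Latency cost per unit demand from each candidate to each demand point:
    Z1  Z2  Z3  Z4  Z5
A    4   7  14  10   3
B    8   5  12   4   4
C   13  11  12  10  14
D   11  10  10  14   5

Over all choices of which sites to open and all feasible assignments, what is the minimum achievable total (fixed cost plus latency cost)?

535

Open {A, D}; cheapest assignment that respects the capacities:
  A (cap 30, load 28): Z1, Z2, Z4 — cost 9×4 + 9×7 + 10×10 = 199
  D (cap 17, load 15): Z3, Z5 — cost 7×10 + 8×5 = 110
  Shipping 309, fixed 226 → total 535.
  Any other capacity-feasible assignment to {A, D} ships for at least 309.
Compare {A, B}: its best feasible assignment gives total 549.
Compare {B, D}: its best feasible assignment gives total 559.
Every other set of open sites that can feasibly serve all demand totals ≥ 549 even under its best assignment. Minimum: 535.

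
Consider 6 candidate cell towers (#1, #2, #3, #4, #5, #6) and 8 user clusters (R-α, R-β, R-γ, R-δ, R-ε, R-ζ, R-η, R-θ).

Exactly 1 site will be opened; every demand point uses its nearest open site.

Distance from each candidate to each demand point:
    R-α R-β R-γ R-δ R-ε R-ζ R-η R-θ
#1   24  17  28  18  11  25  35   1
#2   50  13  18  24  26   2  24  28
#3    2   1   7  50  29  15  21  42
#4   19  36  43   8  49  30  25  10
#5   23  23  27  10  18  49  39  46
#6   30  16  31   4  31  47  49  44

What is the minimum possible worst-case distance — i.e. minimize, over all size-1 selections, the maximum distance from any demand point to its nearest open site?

35

Open {#1}.
  Farthest demand point is R-η at distance 35 (to #1); all others are ≤ 35.
With {#4} the worst case is 49.
With {#5} the worst case is 49.
No size-1 selection achieves below 35.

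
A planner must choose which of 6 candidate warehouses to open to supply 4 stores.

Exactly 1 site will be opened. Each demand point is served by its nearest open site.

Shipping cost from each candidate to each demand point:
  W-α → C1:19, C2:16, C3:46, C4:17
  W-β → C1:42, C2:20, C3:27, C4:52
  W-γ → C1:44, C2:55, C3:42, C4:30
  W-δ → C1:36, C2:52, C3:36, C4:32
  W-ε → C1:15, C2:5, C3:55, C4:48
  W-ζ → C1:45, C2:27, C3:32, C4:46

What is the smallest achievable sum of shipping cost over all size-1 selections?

Open {W-α}.
  C1→W-α 19, C2→W-α 16, C3→W-α 46, C4→W-α 17  ⇒ total 98.
Compare {W-ε}: total 123.
Compare {W-β}: total 141.
No size-1 selection does better; minimum is 98.

98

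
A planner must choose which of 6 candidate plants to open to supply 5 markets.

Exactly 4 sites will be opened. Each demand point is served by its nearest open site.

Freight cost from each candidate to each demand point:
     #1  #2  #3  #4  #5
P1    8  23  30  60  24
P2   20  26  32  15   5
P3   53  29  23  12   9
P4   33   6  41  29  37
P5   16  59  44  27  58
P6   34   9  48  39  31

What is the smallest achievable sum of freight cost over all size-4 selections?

Open {P1, P2, P3, P4}.
  #1→P1 8, #2→P4 6, #3→P3 23, #4→P3 12, #5→P2 5  ⇒ total 54.
Compare {P1, P2, P3, P6}: total 57.
Compare {P1, P3, P4, P5}: total 58.
No size-4 selection does better; minimum is 54.

54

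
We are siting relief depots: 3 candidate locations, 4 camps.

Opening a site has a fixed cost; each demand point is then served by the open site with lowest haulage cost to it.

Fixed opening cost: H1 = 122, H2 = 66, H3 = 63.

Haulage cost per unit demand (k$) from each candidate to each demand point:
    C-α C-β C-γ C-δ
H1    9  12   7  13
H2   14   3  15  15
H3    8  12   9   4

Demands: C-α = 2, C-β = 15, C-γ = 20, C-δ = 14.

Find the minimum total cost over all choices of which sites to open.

Open {H2, H3}: assign each demand point to its cheapest open site.
  C-α→H3 2×8=16, C-β→H2 15×3=45, C-γ→H3 20×9=180, C-δ→H3 14×4=56
  haulage cost 297, fixed 129 → total 426.
Compare {H3}: haulage cost 432 + fixed 63 = 495.
Compare {H1, H2, H3}: haulage cost 257 + fixed 251 = 508.
Compare {H1, H2}: haulage cost 385 + fixed 188 = 573.
All other subsets cost ≥ 495. Minimum total cost: 426.

426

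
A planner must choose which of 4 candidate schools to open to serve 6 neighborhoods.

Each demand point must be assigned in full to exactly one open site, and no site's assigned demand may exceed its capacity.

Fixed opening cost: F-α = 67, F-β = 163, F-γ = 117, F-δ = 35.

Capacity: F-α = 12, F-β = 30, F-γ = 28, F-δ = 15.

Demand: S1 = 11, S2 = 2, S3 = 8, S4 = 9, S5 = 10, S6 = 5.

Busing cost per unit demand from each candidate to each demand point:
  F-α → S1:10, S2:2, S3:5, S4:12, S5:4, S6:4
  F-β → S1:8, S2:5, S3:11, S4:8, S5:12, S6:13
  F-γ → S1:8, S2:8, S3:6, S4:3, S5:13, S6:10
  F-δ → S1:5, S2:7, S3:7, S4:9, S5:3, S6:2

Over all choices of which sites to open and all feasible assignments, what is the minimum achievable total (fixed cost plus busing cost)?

418

Open {F-α, F-γ, F-δ}; cheapest assignment that respects the capacities:
  F-α (cap 12, load 10): S2, S3 — cost 2×2 + 8×5 = 44
  F-γ (cap 28, load 20): S1, S4 — cost 11×8 + 9×3 = 115
  F-δ (cap 15, load 15): S5, S6 — cost 10×3 + 5×2 = 40
  Shipping 199, fixed 219 → total 418.
  Any other capacity-feasible assignment to {F-α, F-γ, F-δ} ships for at least 199.
Compare {F-β, F-δ}: its best feasible assignment gives total 496.
Compare {F-α, F-β, F-δ}: its best feasible assignment gives total 509.
Every other set of open sites that can feasibly serve all demand totals ≥ 496 even under its best assignment. Minimum: 418.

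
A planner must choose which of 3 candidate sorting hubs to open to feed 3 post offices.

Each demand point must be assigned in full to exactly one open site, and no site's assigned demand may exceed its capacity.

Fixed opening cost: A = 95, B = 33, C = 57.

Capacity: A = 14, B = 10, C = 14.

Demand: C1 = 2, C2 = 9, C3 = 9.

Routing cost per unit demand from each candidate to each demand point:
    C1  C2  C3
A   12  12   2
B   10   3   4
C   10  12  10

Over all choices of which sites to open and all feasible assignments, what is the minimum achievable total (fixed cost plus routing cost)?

197

Open {A, B}; cheapest assignment that respects the capacities:
  A (cap 14, load 11): C1, C3 — cost 2×12 + 9×2 = 42
  B (cap 10, load 9): C2 — cost 9×3 = 27
  Shipping 69, fixed 128 → total 197.
  Any other capacity-feasible assignment to {A, B} ships for at least 69.
Compare {B, C}: its best feasible assignment gives total 227.
Compare {A, B, C}: its best feasible assignment gives total 250.
Every other set of open sites that can feasibly serve all demand totals ≥ 227 even under its best assignment. Minimum: 197.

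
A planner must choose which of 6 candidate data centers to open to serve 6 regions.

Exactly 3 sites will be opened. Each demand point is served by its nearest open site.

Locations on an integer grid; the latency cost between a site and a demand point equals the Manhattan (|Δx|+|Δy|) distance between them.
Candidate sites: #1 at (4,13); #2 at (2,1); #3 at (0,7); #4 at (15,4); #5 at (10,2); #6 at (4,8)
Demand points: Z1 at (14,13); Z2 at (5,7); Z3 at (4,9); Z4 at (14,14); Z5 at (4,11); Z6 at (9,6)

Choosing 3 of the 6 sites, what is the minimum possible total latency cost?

31

Open {#1, #5, #6}.
  Z1→#1 10, Z2→#6 2, Z3→#6 1, Z4→#1 11, Z5→#1 2, Z6→#5 5  ⇒ total 31.
Compare {#4, #5, #6}: total 32.
Compare {#1, #2, #6}: total 33.
No size-3 selection does better; minimum is 31.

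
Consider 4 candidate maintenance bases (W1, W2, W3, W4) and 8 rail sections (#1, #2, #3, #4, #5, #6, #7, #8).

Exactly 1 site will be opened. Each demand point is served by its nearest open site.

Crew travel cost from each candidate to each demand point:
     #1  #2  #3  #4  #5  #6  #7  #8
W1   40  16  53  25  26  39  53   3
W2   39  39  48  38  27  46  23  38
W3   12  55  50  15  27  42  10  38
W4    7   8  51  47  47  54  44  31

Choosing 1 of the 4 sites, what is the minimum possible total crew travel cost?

249

Open {W3}.
  #1→W3 12, #2→W3 55, #3→W3 50, #4→W3 15, #5→W3 27, #6→W3 42, #7→W3 10, #8→W3 38  ⇒ total 249.
Compare {W1}: total 255.
Compare {W4}: total 289.
No size-1 selection does better; minimum is 249.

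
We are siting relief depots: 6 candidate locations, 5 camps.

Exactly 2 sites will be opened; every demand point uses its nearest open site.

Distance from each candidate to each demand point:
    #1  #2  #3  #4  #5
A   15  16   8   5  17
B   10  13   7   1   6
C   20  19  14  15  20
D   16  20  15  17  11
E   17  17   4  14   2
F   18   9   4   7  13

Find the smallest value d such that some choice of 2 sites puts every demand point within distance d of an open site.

Open {B, F}.
  Farthest demand point is #1 at distance 10 (to B); all others are ≤ 10.
With {A, B} the worst case is 13.
With {B, C} the worst case is 13.
No size-2 selection achieves below 10.

10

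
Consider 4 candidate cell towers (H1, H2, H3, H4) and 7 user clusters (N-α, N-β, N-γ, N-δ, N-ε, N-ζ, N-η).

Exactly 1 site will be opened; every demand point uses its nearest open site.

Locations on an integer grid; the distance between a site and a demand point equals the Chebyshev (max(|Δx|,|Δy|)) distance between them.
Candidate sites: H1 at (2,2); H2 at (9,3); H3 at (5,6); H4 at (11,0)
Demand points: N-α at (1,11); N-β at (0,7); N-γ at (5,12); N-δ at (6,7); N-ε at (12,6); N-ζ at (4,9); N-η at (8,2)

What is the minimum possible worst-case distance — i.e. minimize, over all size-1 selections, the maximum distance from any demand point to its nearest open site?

7

Open {H3}.
  Farthest demand point is N-ε at distance 7 (to H3); all others are ≤ 7.
With {H2} the worst case is 9.
With {H1} the worst case is 10.
No size-1 selection achieves below 7.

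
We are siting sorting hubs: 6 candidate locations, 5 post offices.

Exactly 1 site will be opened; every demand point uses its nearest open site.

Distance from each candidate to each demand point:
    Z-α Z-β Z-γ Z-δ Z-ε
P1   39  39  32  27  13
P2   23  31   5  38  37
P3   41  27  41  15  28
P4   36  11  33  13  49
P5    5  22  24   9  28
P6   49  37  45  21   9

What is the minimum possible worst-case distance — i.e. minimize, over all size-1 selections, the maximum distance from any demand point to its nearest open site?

28

Open {P5}.
  Farthest demand point is Z-ε at distance 28 (to P5); all others are ≤ 28.
With {P2} the worst case is 38.
With {P1} the worst case is 39.
No size-1 selection achieves below 28.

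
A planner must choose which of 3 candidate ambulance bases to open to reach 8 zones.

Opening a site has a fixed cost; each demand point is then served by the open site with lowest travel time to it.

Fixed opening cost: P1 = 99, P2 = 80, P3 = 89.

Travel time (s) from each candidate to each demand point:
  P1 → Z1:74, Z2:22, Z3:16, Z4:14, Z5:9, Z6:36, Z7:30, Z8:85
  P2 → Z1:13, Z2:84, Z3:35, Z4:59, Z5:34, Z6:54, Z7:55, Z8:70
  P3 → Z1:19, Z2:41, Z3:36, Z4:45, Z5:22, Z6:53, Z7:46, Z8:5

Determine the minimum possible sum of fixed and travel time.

Open {P1, P3}: assign each demand point to its cheapest open site.
  Z1→P3 19, Z2→P1 22, Z3→P1 16, Z4→P1 14, Z5→P1 9, Z6→P1 36, Z7→P1 30, Z8→P3 5
  travel time 151, fixed 188 → total 339.
Compare {P3}: travel time 267 + fixed 89 = 356.
Compare {P1}: travel time 286 + fixed 99 = 385.
Compare {P1, P2}: travel time 210 + fixed 179 = 389.
All other subsets cost ≥ 356. Minimum total cost: 339.

339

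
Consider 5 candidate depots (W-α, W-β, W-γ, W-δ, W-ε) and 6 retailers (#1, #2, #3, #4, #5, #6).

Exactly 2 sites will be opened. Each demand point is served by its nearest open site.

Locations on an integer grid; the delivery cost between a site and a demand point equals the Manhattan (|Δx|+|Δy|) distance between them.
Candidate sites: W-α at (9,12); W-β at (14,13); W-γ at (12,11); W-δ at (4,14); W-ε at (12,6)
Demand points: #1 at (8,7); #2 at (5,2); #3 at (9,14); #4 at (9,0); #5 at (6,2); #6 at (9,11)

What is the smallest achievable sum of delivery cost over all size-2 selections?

38

Open {W-α, W-ε}.
  #1→W-ε 5, #2→W-ε 11, #3→W-α 2, #4→W-ε 9, #5→W-ε 10, #6→W-α 1  ⇒ total 38.
Compare {W-γ, W-ε}: total 44.
Compare {W-α, W-δ}: total 47.
No size-2 selection does better; minimum is 38.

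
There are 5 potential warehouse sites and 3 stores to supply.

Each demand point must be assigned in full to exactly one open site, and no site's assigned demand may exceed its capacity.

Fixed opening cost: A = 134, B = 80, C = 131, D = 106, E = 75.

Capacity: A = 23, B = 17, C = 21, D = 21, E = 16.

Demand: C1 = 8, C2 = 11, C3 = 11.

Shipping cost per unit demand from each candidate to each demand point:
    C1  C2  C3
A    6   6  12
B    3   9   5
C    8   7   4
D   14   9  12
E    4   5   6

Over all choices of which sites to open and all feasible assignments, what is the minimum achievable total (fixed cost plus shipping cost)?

369

Open {C, E}; cheapest assignment that respects the capacities:
  C (cap 21, load 19): C1, C3 — cost 8×8 + 11×4 = 108
  E (cap 16, load 11): C2 — cost 11×5 = 55
  Shipping 163, fixed 206 → total 369.
  Any other capacity-feasible assignment to {C, E} ships for at least 163.
Compare {A, B}: its best feasible assignment gives total 383.
Compare {A, E}: its best feasible assignment gives total 389.
Every other set of open sites that can feasibly serve all demand totals ≥ 383 even under its best assignment. Minimum: 369.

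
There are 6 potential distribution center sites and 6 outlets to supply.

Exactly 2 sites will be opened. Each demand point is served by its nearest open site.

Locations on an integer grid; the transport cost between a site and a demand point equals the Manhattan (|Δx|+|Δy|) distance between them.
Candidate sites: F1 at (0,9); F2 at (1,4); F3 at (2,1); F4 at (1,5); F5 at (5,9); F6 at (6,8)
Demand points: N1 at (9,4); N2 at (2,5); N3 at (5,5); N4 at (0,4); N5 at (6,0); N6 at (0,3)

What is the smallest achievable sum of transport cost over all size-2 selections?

23

Open {F2, F3}.
  N1→F2 8, N2→F2 2, N3→F2 5, N4→F2 1, N5→F3 5, N6→F2 2  ⇒ total 23.
Compare {F2, F6}: total 24.
Compare {F3, F4}: total 24.
No size-2 selection does better; minimum is 23.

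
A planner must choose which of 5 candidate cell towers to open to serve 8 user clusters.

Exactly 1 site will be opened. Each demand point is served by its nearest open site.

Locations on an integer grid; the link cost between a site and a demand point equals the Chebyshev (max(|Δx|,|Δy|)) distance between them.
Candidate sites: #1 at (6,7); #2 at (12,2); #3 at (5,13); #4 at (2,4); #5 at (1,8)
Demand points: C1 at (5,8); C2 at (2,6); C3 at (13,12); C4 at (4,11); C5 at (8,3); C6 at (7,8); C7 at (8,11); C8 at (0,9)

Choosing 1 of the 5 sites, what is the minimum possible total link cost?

31

Open {#1}.
  C1→#1 1, C2→#1 4, C3→#1 7, C4→#1 4, C5→#1 4, C6→#1 1, C7→#1 4, C8→#1 6  ⇒ total 31.
Compare {#5}: total 42.
Compare {#3}: total 45.
No size-1 selection does better; minimum is 31.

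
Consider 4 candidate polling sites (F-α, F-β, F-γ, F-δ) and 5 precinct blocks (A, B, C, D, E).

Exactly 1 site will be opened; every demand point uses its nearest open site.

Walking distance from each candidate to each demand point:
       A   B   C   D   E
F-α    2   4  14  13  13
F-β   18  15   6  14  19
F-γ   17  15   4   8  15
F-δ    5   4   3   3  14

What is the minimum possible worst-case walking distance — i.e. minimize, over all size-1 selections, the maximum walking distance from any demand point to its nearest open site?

Open {F-α}.
  Farthest demand point is C at walking distance 14 (to F-α); all others are ≤ 14.
With {F-δ} the worst case is 14.
With {F-γ} the worst case is 17.
No size-1 selection achieves below 14.

14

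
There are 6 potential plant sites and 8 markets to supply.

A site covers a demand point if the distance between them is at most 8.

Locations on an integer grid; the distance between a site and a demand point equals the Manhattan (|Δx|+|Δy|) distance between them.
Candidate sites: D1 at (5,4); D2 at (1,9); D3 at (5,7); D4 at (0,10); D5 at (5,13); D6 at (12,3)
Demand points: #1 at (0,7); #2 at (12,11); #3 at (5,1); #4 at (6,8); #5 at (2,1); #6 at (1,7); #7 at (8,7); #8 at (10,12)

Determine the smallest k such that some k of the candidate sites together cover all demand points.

3

Coverage sets (demand points within 8 of each site):
  D1: {#1, #3, #4, #5, #6, #7}
  D2: {#1, #4, #6}
  D3: {#1, #3, #4, #6, #7}
  D4: {#1, #4, #6}
  D5: {#4, #8}
  D6: {#2, #7}
No 2 sites suffice: every size-2 union leaves at least one demand point uncovered.
But {D1, D5, D6} covers everything, so the minimum is 3.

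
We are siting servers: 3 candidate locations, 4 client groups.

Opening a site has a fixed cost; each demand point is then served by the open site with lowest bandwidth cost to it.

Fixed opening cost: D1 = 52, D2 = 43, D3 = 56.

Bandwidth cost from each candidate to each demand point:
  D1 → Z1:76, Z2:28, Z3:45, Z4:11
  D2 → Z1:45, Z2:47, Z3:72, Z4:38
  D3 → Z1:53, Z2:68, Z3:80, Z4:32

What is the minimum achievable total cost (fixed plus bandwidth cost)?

212

Open {D1}: assign each demand point to its cheapest open site.
  Z1→D1 76, Z2→D1 28, Z3→D1 45, Z4→D1 11
  bandwidth cost 160, fixed 52 → total 212.
Compare {D1, D2}: bandwidth cost 129 + fixed 95 = 224.
Compare {D2}: bandwidth cost 202 + fixed 43 = 245.
Compare {D1, D3}: bandwidth cost 137 + fixed 108 = 245.
All other subsets cost ≥ 224. Minimum total cost: 212.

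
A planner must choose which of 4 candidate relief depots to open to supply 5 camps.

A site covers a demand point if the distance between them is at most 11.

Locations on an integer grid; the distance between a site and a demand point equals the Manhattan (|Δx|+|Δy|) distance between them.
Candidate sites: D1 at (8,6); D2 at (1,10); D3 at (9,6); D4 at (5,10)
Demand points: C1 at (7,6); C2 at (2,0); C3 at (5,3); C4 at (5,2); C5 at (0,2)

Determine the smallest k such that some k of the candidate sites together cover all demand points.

2

Coverage sets (demand points within 11 of each site):
  D1: {C1, C3, C4}
  D2: {C1, C2, C3, C5}
  D3: {C1, C3, C4}
  D4: {C1, C3, C4}
No single site covers all 5 demand points.
But {D1, D2} covers everything, so the minimum is 2.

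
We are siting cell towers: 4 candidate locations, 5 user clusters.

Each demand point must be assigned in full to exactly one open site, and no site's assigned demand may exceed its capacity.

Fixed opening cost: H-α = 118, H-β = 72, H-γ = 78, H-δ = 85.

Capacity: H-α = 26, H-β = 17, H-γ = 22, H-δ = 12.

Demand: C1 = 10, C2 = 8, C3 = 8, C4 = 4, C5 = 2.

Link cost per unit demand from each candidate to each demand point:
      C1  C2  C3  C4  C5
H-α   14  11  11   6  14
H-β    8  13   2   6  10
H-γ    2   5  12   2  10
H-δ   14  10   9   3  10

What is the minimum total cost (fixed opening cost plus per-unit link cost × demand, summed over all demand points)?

254

Open {H-β, H-γ}; cheapest assignment that respects the capacities:
  H-β (cap 17, load 10): C3, C5 — cost 8×2 + 2×10 = 36
  H-γ (cap 22, load 22): C1, C2, C4 — cost 10×2 + 8×5 + 4×2 = 68
  Shipping 104, fixed 150 → total 254.
  Any other capacity-feasible assignment to {H-β, H-γ} ships for at least 104.
Compare {H-γ, H-δ}: its best feasible assignment gives total 323.
Compare {H-β, H-γ, H-δ}: its best feasible assignment gives total 339.
Every other set of open sites that can feasibly serve all demand totals ≥ 323 even under its best assignment. Minimum: 254.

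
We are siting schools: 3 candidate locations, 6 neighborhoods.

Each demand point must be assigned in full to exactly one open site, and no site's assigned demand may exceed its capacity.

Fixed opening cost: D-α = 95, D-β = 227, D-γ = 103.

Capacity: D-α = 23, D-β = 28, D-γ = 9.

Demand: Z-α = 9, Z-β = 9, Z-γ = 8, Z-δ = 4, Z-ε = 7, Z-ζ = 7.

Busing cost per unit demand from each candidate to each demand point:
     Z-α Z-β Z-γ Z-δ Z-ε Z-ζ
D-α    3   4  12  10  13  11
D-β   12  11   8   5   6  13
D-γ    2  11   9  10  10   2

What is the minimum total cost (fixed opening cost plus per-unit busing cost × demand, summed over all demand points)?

602

Open {D-α, D-β}; cheapest assignment that respects the capacities:
  D-α (cap 23, load 18): Z-α, Z-β — cost 9×3 + 9×4 = 63
  D-β (cap 28, load 26): Z-γ, Z-δ, Z-ε, Z-ζ — cost 8×8 + 4×5 + 7×6 + 7×13 = 217
  Shipping 280, fixed 322 → total 602.
  Any other capacity-feasible assignment to {D-α, D-β} ships for at least 280.
Compare {D-α, D-β, D-γ}: its best feasible assignment gives total 628.
Every other set of open sites that can feasibly serve all demand totals ≥ 628 even under its best assignment. Minimum: 602.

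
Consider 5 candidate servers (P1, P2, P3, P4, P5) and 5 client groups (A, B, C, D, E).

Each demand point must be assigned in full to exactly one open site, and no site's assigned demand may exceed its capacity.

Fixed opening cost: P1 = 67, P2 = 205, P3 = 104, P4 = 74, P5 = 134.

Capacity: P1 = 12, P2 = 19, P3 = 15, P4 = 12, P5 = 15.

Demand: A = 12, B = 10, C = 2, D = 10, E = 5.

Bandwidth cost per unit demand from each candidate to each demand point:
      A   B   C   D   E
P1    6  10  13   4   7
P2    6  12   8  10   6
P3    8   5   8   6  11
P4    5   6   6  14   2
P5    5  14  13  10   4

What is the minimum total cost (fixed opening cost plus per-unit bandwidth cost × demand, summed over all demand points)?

476

Open {P1, P3, P4}; cheapest assignment that respects the capacities:
  P1 (cap 12, load 12): C, D — cost 2×13 + 10×4 = 66
  P3 (cap 15, load 15): B, E — cost 10×5 + 5×11 = 105
  P4 (cap 12, load 12): A — cost 12×5 = 60
  Shipping 231, fixed 245 → total 476.
  Any other capacity-feasible assignment to {P1, P3, P4} ships for at least 231.
Compare {P1, P3, P5}: its best feasible assignment gives total 536.
Compare {P1, P4, P5}: its best feasible assignment gives total 539.
Every other set of open sites that can feasibly serve all demand totals ≥ 536 even under its best assignment. Minimum: 476.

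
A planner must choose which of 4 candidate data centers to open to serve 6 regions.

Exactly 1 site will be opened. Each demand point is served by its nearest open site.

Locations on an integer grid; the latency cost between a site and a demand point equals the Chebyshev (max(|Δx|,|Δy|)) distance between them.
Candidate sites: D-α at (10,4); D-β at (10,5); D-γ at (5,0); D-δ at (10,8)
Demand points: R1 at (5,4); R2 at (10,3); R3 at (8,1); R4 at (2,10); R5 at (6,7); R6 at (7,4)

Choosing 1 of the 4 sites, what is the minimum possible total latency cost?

24

Open {D-α}.
  R1→D-α 5, R2→D-α 1, R3→D-α 3, R4→D-α 8, R5→D-α 4, R6→D-α 3  ⇒ total 24.
Compare {D-β}: total 26.
Compare {D-γ}: total 33.
No size-1 selection does better; minimum is 24.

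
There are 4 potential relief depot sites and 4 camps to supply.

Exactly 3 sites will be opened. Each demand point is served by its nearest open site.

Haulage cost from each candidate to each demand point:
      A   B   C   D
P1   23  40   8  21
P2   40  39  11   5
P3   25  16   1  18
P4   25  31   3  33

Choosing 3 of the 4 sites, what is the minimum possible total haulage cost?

Open {P1, P2, P3}.
  A→P1 23, B→P3 16, C→P3 1, D→P2 5  ⇒ total 45.
Compare {P2, P3, P4}: total 47.
Compare {P1, P3, P4}: total 58.
No size-3 selection does better; minimum is 45.

45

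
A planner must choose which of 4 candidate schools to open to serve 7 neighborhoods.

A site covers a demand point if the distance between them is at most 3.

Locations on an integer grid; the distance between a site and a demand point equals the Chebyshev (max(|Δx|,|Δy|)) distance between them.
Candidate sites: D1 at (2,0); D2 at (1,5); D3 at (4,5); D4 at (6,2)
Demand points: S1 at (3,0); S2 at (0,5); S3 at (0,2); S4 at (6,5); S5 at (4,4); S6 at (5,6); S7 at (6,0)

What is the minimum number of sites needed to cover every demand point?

3

Coverage sets (demand points within 3 of each site):
  D1: {S1, S3}
  D2: {S2, S3, S5}
  D3: {S4, S5, S6}
  D4: {S1, S4, S5, S7}
No 2 sites suffice: every size-2 union leaves at least one demand point uncovered.
But {D2, D3, D4} covers everything, so the minimum is 3.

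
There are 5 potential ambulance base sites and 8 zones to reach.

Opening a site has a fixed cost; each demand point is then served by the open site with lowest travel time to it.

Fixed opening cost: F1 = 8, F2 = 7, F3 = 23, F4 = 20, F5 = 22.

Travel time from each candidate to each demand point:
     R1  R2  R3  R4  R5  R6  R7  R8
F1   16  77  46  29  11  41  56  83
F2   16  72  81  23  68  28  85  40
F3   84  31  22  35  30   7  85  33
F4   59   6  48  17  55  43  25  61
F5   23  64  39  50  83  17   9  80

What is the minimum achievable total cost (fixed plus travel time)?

188

Open {F1, F3, F4}: assign each demand point to its cheapest open site.
  R1→F1 16, R2→F4 6, R3→F3 22, R4→F4 17, R5→F1 11, R6→F3 7, R7→F4 25, R8→F3 33
  travel time 137, fixed 51 → total 188.
Compare {F1, F3, F4, F5}: travel time 121 + fixed 73 = 194.
Compare {F1, F2, F3, F4}: travel time 137 + fixed 58 = 195.
Compare {F1, F2, F3, F4, F5}: travel time 121 + fixed 80 = 201.
All other subsets cost ≥ 194. Minimum total cost: 188.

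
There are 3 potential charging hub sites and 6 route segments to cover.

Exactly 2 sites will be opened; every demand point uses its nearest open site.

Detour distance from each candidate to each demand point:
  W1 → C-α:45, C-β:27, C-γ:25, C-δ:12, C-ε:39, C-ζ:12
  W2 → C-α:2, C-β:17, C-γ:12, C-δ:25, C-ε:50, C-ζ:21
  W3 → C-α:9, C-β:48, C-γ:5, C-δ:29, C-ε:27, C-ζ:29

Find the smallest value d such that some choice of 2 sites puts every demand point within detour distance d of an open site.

Open {W1, W3}.
  Farthest demand point is C-β at detour distance 27 (to W1); all others are ≤ 27.
With {W2, W3} the worst case is 27.
With {W1, W2} the worst case is 39.
No size-2 selection achieves below 27.

27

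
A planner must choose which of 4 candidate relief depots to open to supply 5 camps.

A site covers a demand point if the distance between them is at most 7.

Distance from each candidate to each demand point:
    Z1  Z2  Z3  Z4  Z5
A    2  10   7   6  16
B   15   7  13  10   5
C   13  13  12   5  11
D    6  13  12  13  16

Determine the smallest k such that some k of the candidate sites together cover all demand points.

Coverage sets (demand points within 7 of each site):
  A: {Z1, Z3, Z4}
  B: {Z2, Z5}
  C: {Z4}
  D: {Z1}
No single site covers all 5 demand points.
But {A, B} covers everything, so the minimum is 2.

2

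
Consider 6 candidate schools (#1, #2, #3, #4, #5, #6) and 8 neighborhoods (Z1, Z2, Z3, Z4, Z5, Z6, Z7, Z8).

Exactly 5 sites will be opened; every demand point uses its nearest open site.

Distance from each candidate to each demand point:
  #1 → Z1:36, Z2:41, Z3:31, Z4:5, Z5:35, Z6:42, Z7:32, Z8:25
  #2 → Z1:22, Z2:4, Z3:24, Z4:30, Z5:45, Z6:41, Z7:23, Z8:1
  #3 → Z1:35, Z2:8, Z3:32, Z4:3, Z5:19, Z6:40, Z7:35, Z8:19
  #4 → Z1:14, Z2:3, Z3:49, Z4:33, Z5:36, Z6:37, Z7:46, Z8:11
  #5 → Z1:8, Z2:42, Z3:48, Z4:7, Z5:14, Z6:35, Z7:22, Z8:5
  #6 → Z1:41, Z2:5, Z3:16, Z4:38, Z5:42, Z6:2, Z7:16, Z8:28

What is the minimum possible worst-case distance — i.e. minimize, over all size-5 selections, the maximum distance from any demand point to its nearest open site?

Open {#1, #2, #3, #5, #6}.
  Farthest demand point is Z3 at distance 16 (to #6); all others are ≤ 16.
With {#1, #2, #4, #5, #6} the worst case is 16.
With {#1, #3, #4, #5, #6} the worst case is 16.
No size-5 selection achieves below 16.

16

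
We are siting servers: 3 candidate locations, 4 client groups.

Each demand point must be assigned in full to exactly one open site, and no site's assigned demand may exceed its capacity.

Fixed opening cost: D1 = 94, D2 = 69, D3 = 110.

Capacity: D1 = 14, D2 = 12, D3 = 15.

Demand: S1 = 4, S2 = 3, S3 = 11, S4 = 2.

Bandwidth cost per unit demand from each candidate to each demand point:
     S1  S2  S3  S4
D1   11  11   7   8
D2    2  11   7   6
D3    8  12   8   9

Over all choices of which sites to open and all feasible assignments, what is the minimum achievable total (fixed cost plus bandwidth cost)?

Open {D1, D2}; cheapest assignment that respects the capacities:
  D1 (cap 14, load 14): S2, S3 — cost 3×11 + 11×7 = 110
  D2 (cap 12, load 6): S1, S4 — cost 4×2 + 2×6 = 20
  Shipping 130, fixed 163 → total 293.
  Any other capacity-feasible assignment to {D1, D2} ships for at least 130.
Compare {D2, D3}: its best feasible assignment gives total 320.
Compare {D1, D3}: its best feasible assignment gives total 364.
Every other set of open sites that can feasibly serve all demand totals ≥ 320 even under its best assignment. Minimum: 293.

293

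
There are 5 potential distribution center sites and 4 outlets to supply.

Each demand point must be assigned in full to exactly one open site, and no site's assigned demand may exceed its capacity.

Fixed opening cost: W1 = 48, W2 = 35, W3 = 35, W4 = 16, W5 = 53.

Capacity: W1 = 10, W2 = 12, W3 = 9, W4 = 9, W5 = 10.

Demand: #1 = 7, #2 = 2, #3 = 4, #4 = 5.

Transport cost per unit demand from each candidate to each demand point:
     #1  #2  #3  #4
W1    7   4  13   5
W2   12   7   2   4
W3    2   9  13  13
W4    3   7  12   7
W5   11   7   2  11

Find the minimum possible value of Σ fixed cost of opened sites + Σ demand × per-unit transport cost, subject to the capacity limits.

114

Open {W2, W4}; cheapest assignment that respects the capacities:
  W2 (cap 12, load 11): #2, #3, #4 — cost 2×7 + 4×2 + 5×4 = 42
  W4 (cap 9, load 7): #1 — cost 7×3 = 21
  Shipping 63, fixed 51 → total 114.
  Any other capacity-feasible assignment to {W2, W4} ships for at least 63.
Compare {W2, W3}: its best feasible assignment gives total 126.
Compare {W2, W3, W4}: its best feasible assignment gives total 142.
Every other set of open sites that can feasibly serve all demand totals ≥ 126 even under its best assignment. Minimum: 114.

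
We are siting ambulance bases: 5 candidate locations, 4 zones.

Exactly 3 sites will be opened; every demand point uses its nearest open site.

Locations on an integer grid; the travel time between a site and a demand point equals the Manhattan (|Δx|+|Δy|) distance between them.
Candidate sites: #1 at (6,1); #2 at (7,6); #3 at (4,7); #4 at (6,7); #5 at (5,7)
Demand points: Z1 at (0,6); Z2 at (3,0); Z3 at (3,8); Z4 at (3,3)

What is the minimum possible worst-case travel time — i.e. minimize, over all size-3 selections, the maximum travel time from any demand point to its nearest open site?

5

Open {#1, #2, #3}.
  Farthest demand point is Z1 at travel time 5 (to #3); all others are ≤ 5.
With {#1, #3, #4} the worst case is 5.
With {#1, #3, #5} the worst case is 5.
No size-3 selection achieves below 5.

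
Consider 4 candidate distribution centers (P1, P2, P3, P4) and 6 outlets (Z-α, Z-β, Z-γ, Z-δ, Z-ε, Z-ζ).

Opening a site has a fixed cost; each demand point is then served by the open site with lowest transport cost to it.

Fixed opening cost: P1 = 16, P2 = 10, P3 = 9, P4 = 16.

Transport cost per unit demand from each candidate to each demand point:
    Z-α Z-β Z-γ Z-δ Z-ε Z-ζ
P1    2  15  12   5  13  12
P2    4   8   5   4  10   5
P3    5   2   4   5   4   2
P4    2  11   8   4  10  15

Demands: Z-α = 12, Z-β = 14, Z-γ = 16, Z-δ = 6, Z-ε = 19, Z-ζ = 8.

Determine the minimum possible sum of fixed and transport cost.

Open {P3, P4}: assign each demand point to its cheapest open site.
  Z-α→P4 12×2=24, Z-β→P3 14×2=28, Z-γ→P3 16×4=64, Z-δ→P4 6×4=24, Z-ε→P3 19×4=76, Z-ζ→P3 8×2=16
  transport cost 232, fixed 25 → total 257.
Compare {P1, P3}: transport cost 238 + fixed 25 = 263.
Compare {P1, P2, P3}: transport cost 232 + fixed 35 = 267.
Compare {P2, P3, P4}: transport cost 232 + fixed 35 = 267.
All other subsets cost ≥ 263. Minimum total cost: 257.

257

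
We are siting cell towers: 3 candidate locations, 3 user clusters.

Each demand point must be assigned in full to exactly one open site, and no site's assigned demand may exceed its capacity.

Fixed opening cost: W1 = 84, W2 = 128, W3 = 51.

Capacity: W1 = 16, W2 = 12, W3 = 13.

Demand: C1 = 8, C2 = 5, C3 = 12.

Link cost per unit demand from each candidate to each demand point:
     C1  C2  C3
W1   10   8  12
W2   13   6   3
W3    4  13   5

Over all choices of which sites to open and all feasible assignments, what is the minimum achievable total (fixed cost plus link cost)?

312

Open {W2, W3}; cheapest assignment that respects the capacities:
  W2 (cap 12, load 12): C3 — cost 12×3 = 36
  W3 (cap 13, load 13): C1, C2 — cost 8×4 + 5×13 = 97
  Shipping 133, fixed 179 → total 312.
  Any other capacity-feasible assignment to {W2, W3} ships for at least 133.
Compare {W1, W3}: its best feasible assignment gives total 315.
Compare {W1, W2}: its best feasible assignment gives total 368.
Every other set of open sites that can feasibly serve all demand totals ≥ 315 even under its best assignment. Minimum: 312.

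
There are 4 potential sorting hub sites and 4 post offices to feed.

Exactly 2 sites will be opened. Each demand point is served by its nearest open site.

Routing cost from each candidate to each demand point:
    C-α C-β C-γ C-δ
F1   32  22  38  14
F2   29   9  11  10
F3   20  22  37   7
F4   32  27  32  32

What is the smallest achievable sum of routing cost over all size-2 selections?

Open {F2, F3}.
  C-α→F3 20, C-β→F2 9, C-γ→F2 11, C-δ→F3 7  ⇒ total 47.
Compare {F1, F2}: total 59.
Compare {F2, F4}: total 59.
No size-2 selection does better; minimum is 47.

47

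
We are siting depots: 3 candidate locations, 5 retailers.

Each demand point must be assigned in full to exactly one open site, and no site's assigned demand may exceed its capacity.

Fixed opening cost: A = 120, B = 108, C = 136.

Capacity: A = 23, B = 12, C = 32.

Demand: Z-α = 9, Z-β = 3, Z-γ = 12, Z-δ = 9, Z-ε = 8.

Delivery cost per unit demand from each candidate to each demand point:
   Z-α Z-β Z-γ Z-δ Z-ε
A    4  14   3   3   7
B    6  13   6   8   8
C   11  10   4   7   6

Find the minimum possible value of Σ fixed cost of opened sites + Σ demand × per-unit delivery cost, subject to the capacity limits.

445

Open {A, C}; cheapest assignment that respects the capacities:
  A (cap 23, load 18): Z-α, Z-δ — cost 9×4 + 9×3 = 63
  C (cap 32, load 23): Z-β, Z-γ, Z-ε — cost 3×10 + 12×4 + 8×6 = 126
  Shipping 189, fixed 256 → total 445.
  Any other capacity-feasible assignment to {A, C} ships for at least 189.
Compare {B, C}: its best feasible assignment gives total 487.
Compare {A, B, C}: its best feasible assignment gives total 553.
Every other set of open sites that can feasibly serve all demand totals ≥ 487 even under its best assignment. Minimum: 445.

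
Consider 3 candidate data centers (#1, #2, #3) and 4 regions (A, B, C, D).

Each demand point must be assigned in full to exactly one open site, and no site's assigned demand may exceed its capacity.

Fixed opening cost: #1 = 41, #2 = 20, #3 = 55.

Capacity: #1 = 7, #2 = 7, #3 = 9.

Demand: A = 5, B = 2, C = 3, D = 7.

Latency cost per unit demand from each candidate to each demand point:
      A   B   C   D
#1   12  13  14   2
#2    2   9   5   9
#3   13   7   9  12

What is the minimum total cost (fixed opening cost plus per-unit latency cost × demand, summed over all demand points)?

181

Open {#1, #2, #3}; cheapest assignment that respects the capacities:
  #1 (cap 7, load 7): D — cost 7×2 = 14
  #2 (cap 7, load 5): A — cost 5×2 = 10
  #3 (cap 9, load 5): B, C — cost 2×7 + 3×9 = 41
  Shipping 65, fixed 116 → total 181.
  Any other capacity-feasible assignment to {#1, #2, #3} ships for at least 65.
Total demand is 17 and no other set of sites has combined capacity ≥ 17, so {#1, #2, #3} is the only feasible choice of open sites. Minimum: 181.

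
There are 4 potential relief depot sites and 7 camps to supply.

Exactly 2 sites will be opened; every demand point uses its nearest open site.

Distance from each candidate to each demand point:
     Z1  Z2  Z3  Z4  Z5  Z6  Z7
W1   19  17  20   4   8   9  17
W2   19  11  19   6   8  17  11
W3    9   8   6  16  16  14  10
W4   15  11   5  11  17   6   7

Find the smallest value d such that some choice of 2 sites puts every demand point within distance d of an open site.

10

Open {W1, W3}.
  Farthest demand point is Z7 at distance 10 (to W3); all others are ≤ 10.
With {W2, W3} the worst case is 14.
With {W1, W4} the worst case is 15.
No size-2 selection achieves below 10.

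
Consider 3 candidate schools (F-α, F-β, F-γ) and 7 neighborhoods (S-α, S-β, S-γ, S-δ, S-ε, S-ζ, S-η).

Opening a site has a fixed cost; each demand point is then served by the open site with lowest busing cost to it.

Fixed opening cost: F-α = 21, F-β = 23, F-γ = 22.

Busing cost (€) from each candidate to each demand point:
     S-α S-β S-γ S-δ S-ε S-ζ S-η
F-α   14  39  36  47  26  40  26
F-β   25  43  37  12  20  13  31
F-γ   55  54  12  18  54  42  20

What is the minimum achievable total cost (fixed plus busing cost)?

190

Open {F-β, F-γ}: assign each demand point to its cheapest open site.
  S-α→F-β 25, S-β→F-β 43, S-γ→F-γ 12, S-δ→F-β 12, S-ε→F-β 20, S-ζ→F-β 13, S-η→F-γ 20
  busing cost 145, fixed 45 → total 190.
Compare {F-α, F-β, F-γ}: busing cost 130 + fixed 66 = 196.
Compare {F-β}: busing cost 181 + fixed 23 = 204.
Compare {F-α, F-β}: busing cost 160 + fixed 44 = 204.
All other subsets cost ≥ 196. Minimum total cost: 190.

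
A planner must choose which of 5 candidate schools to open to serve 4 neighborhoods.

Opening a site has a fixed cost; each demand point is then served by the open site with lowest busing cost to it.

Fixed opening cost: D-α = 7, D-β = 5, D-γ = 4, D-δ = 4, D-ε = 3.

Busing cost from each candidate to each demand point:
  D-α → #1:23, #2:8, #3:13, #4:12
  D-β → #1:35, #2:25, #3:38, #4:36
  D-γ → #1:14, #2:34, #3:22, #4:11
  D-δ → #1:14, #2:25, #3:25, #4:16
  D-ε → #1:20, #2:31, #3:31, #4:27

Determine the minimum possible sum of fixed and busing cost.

Open {D-α, D-γ}: assign each demand point to its cheapest open site.
  #1→D-γ 14, #2→D-α 8, #3→D-α 13, #4→D-γ 11
  busing cost 46, fixed 11 → total 57.
Compare {D-α, D-δ}: busing cost 47 + fixed 11 = 58.
Compare {D-α, D-γ, D-ε}: busing cost 46 + fixed 14 = 60.
Compare {D-α, D-γ, D-δ}: busing cost 46 + fixed 15 = 61.
All other subsets cost ≥ 58. Minimum total cost: 57.

57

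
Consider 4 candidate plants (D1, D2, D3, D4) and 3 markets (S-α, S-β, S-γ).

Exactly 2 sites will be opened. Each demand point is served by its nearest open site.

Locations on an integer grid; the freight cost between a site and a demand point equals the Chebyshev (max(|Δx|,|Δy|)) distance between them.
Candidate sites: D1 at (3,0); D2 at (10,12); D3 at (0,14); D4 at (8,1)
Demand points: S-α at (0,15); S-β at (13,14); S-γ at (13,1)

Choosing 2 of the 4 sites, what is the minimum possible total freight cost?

Open {D2, D3}.
  S-α→D3 1, S-β→D2 3, S-γ→D2 11  ⇒ total 15.
Compare {D2, D4}: total 18.
Compare {D3, D4}: total 19.
No size-2 selection does better; minimum is 15.

15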